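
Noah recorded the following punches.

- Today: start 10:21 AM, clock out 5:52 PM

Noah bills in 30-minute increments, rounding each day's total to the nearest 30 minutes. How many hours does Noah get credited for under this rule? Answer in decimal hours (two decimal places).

Today: 10:21 AM–5:52 PM = 7 h 31 min → rounds to 7 h 30 min

7.50 hours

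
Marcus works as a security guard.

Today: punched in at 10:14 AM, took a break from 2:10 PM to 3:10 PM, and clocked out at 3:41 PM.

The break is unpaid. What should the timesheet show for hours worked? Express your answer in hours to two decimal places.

4.45 hours

Today: 10:14 AM–3:41 PM = 5 h 27 min; less 60 min break → 4 h 27 min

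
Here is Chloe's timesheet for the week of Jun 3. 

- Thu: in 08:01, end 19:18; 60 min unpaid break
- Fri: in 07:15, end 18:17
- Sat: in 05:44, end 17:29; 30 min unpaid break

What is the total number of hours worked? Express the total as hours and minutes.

32 h 34 min

Thu: 08:01–19:18 = 11 h 17 min; less 60 min break → 10 h 17 min
Fri: 07:15–18:17 = 11 h 2 min
Sat: 05:44–17:29 = 11 h 45 min; less 30 min break → 11 h 15 min
Total: 10 h 17 min + 11 h 2 min + 11 h 15 min = 32 h 34 min.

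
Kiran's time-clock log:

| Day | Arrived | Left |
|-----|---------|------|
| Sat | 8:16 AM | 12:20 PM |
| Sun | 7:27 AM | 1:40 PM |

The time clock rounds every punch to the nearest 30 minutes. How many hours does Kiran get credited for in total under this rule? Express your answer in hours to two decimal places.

Sat: in 8:16 AM→8:30 AM, out 12:20 PM→12:30 PM; 4 h 0 min
Sun: in 7:27 AM→7:30 AM, out 1:40 PM→1:30 PM; 6 h 0 min
Total credited: 10 h 0 min.

10.00 hours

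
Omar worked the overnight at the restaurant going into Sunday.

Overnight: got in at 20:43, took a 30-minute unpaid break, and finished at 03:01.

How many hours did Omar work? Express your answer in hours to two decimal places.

Overnight: 20:43 → midnight = 3 h 17 min; midnight → 03:01 = 3 h 1 min; span 6 h 18 min; less 30 min break → 5 h 48 min

5.80 hours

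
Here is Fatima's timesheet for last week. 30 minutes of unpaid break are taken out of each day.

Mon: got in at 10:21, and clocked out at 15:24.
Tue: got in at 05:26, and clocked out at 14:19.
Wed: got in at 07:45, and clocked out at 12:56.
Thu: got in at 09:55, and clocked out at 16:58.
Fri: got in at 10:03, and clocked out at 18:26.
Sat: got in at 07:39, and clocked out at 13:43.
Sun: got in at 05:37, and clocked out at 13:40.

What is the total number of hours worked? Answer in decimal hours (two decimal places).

45.17 hours

Mon: 10:21–15:24 = 5 h 3 min; less 30 min break → 4 h 33 min
Tue: 05:26–14:19 = 8 h 53 min; less 30 min break → 8 h 23 min
Wed: 07:45–12:56 = 5 h 11 min; less 30 min break → 4 h 41 min
Thu: 09:55–16:58 = 7 h 3 min; less 30 min break → 6 h 33 min
Fri: 10:03–18:26 = 8 h 23 min; less 30 min break → 7 h 53 min
Sat: 07:39–13:43 = 6 h 4 min; less 30 min break → 5 h 34 min
Sun: 05:37–13:40 = 8 h 3 min; less 30 min break → 7 h 33 min
Total: 4 h 33 min + 8 h 23 min + 4 h 41 min + 6 h 33 min + 7 h 53 min + 5 h 34 min + 7 h 33 min = 45 h 10 min.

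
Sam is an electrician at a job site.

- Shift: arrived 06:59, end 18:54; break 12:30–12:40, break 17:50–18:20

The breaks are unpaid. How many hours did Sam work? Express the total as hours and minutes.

11 h 15 min

Shift: 06:59–18:54 = 11 h 55 min; less 40 min break → 11 h 15 min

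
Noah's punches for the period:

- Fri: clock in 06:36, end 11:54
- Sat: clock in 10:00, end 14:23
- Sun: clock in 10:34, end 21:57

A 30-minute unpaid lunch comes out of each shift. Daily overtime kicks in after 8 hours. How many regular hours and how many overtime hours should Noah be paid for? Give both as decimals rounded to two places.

Fri: 06:36–11:54 = 5 h 18 min; less 30 min break → 4 h 48 min
Sat: 10:00–14:23 = 4 h 23 min; less 30 min break → 3 h 53 min
Sun: 10:34–21:57 = 11 h 23 min; less 30 min break → 10 h 53 min
Fri reg 4 h 48 min / OT 0 h 0 min; Sat reg 3 h 53 min / OT 0 h 0 min; Sun reg 8 h 0 min / OT 2 h 53 min.
Totals: regular 16 h 41 min, overtime 2 h 53 min.

Regular 16.68 hours, overtime 2.88 hours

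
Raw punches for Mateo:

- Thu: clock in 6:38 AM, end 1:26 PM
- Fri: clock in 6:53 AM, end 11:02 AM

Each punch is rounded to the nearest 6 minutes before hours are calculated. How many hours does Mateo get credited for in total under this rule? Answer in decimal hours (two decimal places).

Thu: in 6:38 AM→6:36 AM, out 1:26 PM→1:24 PM; 6 h 48 min
Fri: in 6:53 AM→6:54 AM, out 11:02 AM→11:00 AM; 4 h 6 min
Total credited: 10 h 54 min.

10.90 hours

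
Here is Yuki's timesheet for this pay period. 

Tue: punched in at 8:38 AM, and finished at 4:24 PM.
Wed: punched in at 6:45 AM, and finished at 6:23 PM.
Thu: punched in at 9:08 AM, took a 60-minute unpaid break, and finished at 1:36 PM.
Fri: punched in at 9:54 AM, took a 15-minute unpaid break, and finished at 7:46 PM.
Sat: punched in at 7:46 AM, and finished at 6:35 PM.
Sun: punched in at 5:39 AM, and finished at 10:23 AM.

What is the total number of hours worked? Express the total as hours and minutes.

Tue: 8:38 AM–4:24 PM = 7 h 46 min
Wed: 6:45 AM–6:23 PM = 11 h 38 min
Thu: 9:08 AM–1:36 PM = 4 h 28 min; less 60 min break → 3 h 28 min
Fri: 9:54 AM–7:46 PM = 9 h 52 min; less 15 min break → 9 h 37 min
Sat: 7:46 AM–6:35 PM = 10 h 49 min
Sun: 5:39 AM–10:23 AM = 4 h 44 min
Total: 7 h 46 min + 11 h 38 min + 3 h 28 min + 9 h 37 min + 10 h 49 min + 4 h 44 min = 48 h 2 min.

48 h 2 min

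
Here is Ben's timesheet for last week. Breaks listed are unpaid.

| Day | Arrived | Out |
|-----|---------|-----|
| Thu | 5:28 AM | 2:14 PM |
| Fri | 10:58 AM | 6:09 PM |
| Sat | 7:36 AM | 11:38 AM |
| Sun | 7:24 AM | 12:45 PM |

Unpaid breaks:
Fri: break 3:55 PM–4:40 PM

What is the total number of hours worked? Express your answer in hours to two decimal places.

Thu: 5:28 AM–2:14 PM = 8 h 46 min
Fri: 10:58 AM–6:09 PM = 7 h 11 min; less 45 min break → 6 h 26 min
Sat: 7:36 AM–11:38 AM = 4 h 2 min
Sun: 7:24 AM–12:45 PM = 5 h 21 min
Total: 8 h 46 min + 6 h 26 min + 4 h 2 min + 5 h 21 min = 24 h 35 min.

24.58 hours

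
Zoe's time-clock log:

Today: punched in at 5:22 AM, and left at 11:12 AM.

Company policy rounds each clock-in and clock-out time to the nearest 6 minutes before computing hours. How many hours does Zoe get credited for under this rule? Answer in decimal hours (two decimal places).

5.80 hours

Today: in 5:22 AM→5:24 AM, out 11:12 AM→11:12 AM; 5 h 48 min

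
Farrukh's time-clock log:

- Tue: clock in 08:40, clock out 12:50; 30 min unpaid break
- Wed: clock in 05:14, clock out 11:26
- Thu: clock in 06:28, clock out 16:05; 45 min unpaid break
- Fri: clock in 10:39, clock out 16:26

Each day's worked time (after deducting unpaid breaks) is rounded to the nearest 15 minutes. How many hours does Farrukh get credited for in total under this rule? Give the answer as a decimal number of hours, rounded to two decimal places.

Tue: 08:40–12:50 = 4 h 10 min − 30 min = 3 h 40 min → rounds to 3 h 45 min
Wed: 05:14–11:26 = 6 h 12 min → rounds to 6 h 15 min
Thu: 06:28–16:05 = 9 h 37 min − 45 min = 8 h 52 min → rounds to 8 h 45 min
Fri: 10:39–16:26 = 5 h 47 min → rounds to 5 h 45 min
Total credited: 24 h 30 min.

24.50 hours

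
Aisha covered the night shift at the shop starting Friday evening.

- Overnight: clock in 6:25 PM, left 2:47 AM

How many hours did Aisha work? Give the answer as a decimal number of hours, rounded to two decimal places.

8.37 hours

Overnight: 6:25 PM → midnight = 5 h 35 min; midnight → 2:47 AM = 2 h 47 min; span 8 h 22 min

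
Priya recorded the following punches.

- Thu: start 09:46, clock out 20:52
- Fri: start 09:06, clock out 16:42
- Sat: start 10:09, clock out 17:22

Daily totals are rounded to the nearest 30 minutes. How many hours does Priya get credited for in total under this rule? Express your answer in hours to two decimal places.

25.50 hours

Thu: 09:46–20:52 = 11 h 6 min → rounds to 11 h 0 min
Fri: 09:06–16:42 = 7 h 36 min → rounds to 7 h 30 min
Sat: 10:09–17:22 = 7 h 13 min → rounds to 7 h 0 min
Total credited: 25 h 30 min.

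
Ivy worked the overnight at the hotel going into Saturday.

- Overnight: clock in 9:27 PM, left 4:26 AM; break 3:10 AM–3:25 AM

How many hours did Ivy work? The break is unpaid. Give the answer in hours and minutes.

6 h 44 min

Overnight: 9:27 PM → midnight = 2 h 33 min; midnight → 4:26 AM = 4 h 26 min; span 6 h 59 min; less 15 min break → 6 h 44 min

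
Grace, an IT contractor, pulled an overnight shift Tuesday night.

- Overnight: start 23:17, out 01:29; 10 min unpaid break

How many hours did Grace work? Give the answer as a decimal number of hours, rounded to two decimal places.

Overnight: 23:17 → midnight = 0 h 43 min; midnight → 01:29 = 1 h 29 min; span 2 h 12 min; less 10 min break → 2 h 2 min

2.03 hours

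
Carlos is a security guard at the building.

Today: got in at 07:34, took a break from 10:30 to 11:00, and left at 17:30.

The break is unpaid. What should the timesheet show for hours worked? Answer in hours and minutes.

Today: 07:34–17:30 = 9 h 56 min; less 30 min break → 9 h 26 min

9 h 26 min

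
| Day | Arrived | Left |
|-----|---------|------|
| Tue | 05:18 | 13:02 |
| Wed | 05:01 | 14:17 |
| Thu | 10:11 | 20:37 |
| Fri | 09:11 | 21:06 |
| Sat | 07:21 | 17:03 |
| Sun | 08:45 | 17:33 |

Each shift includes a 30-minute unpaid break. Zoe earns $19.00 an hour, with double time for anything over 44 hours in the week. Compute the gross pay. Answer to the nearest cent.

$1248.30

Tue: 05:18–13:02 = 7 h 44 min; less 30 min break → 7 h 14 min
Wed: 05:01–14:17 = 9 h 16 min; less 30 min break → 8 h 46 min
Thu: 10:11–20:37 = 10 h 26 min; less 30 min break → 9 h 56 min
Fri: 09:11–21:06 = 11 h 55 min; less 30 min break → 11 h 25 min
Sat: 07:21–17:03 = 9 h 42 min; less 30 min break → 9 h 12 min
Sun: 08:45–17:33 = 8 h 48 min; less 30 min break → 8 h 18 min
Total worked: 54 h 51 min = 3291 min.
Regular 44 h 0 min = 2640 min at $19.00/h; overtime 10 h 51 min = 651 min at $38.00/h.
Pay = (2640 × $19.00 + 651 × $38.00) ÷ 60 = $1248.30.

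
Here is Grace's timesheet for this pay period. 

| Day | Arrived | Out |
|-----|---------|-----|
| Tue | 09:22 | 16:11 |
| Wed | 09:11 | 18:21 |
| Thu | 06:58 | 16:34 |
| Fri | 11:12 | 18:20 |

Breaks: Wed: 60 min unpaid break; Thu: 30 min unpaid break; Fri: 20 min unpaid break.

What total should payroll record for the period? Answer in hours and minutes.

30 h 53 min

Tue: 09:22–16:11 = 6 h 49 min
Wed: 09:11–18:21 = 9 h 10 min; less 60 min break → 8 h 10 min
Thu: 06:58–16:34 = 9 h 36 min; less 30 min break → 9 h 6 min
Fri: 11:12–18:20 = 7 h 8 min; less 20 min break → 6 h 48 min
Total: 6 h 49 min + 8 h 10 min + 9 h 6 min + 6 h 48 min = 30 h 53 min.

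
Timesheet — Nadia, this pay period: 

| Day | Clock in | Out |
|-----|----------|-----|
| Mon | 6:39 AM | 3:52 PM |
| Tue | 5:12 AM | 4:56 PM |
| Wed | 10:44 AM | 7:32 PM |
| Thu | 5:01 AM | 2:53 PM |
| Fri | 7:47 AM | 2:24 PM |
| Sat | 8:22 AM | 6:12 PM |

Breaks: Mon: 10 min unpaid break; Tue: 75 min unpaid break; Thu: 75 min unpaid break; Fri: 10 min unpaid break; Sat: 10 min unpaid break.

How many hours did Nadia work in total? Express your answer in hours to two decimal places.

Mon: 6:39 AM–3:52 PM = 9 h 13 min; less 10 min break → 9 h 3 min
Tue: 5:12 AM–4:56 PM = 11 h 44 min; less 75 min break → 10 h 29 min
Wed: 10:44 AM–7:32 PM = 8 h 48 min
Thu: 5:01 AM–2:53 PM = 9 h 52 min; less 75 min break → 8 h 37 min
Fri: 7:47 AM–2:24 PM = 6 h 37 min; less 10 min break → 6 h 27 min
Sat: 8:22 AM–6:12 PM = 9 h 50 min; less 10 min break → 9 h 40 min
Total: 9 h 3 min + 10 h 29 min + 8 h 48 min + 8 h 37 min + 6 h 27 min + 9 h 40 min = 53 h 4 min.

53.07 hours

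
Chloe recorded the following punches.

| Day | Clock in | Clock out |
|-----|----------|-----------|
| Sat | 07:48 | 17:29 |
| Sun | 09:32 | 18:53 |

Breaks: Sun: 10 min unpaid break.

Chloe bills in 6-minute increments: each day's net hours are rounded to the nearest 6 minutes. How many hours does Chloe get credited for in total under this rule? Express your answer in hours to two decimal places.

18.90 hours

Sat: 07:48–17:29 = 9 h 41 min → rounds to 9 h 42 min
Sun: 09:32–18:53 = 9 h 21 min − 10 min = 9 h 11 min → rounds to 9 h 12 min
Total credited: 18 h 54 min.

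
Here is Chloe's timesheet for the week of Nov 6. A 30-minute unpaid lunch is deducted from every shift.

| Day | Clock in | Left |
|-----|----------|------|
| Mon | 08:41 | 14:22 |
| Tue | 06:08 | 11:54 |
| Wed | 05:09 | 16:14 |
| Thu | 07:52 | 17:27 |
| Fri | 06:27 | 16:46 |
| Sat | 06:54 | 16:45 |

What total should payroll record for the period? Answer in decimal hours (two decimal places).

49.28 hours

Mon: 08:41–14:22 = 5 h 41 min; less 30 min break → 5 h 11 min
Tue: 06:08–11:54 = 5 h 46 min; less 30 min break → 5 h 16 min
Wed: 05:09–16:14 = 11 h 5 min; less 30 min break → 10 h 35 min
Thu: 07:52–17:27 = 9 h 35 min; less 30 min break → 9 h 5 min
Fri: 06:27–16:46 = 10 h 19 min; less 30 min break → 9 h 49 min
Sat: 06:54–16:45 = 9 h 51 min; less 30 min break → 9 h 21 min
Total: 5 h 11 min + 5 h 16 min + 10 h 35 min + 9 h 5 min + 9 h 49 min + 9 h 21 min = 49 h 17 min.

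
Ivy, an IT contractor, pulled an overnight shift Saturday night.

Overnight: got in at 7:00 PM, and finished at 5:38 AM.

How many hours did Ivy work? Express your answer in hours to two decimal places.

10.63 hours

Overnight: 7:00 PM → midnight = 5 h 0 min; midnight → 5:38 AM = 5 h 38 min; span 10 h 38 min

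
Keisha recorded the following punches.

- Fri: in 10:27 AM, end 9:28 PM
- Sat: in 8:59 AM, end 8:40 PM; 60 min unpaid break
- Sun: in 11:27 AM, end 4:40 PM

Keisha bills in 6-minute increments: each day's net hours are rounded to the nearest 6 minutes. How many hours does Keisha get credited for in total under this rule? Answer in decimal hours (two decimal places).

26.90 hours

Fri: 10:27 AM–9:28 PM = 11 h 1 min → rounds to 11 h 0 min
Sat: 8:59 AM–8:40 PM = 11 h 41 min − 60 min = 10 h 41 min → rounds to 10 h 42 min
Sun: 11:27 AM–4:40 PM = 5 h 13 min → rounds to 5 h 12 min
Total credited: 26 h 54 min.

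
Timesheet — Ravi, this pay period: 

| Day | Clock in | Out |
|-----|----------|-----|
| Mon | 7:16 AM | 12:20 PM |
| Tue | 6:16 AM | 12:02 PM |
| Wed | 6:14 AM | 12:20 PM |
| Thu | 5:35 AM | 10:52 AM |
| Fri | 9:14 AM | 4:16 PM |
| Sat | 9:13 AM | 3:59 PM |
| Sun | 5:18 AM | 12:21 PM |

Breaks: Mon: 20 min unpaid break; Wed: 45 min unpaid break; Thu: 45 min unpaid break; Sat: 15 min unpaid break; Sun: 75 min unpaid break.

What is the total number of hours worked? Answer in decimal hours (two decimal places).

39.73 hours

Mon: 7:16 AM–12:20 PM = 5 h 4 min; less 20 min break → 4 h 44 min
Tue: 6:16 AM–12:02 PM = 5 h 46 min
Wed: 6:14 AM–12:20 PM = 6 h 6 min; less 45 min break → 5 h 21 min
Thu: 5:35 AM–10:52 AM = 5 h 17 min; less 45 min break → 4 h 32 min
Fri: 9:14 AM–4:16 PM = 7 h 2 min
Sat: 9:13 AM–3:59 PM = 6 h 46 min; less 15 min break → 6 h 31 min
Sun: 5:18 AM–12:21 PM = 7 h 3 min; less 75 min break → 5 h 48 min
Total: 4 h 44 min + 5 h 46 min + 5 h 21 min + 4 h 32 min + 7 h 2 min + 6 h 31 min + 5 h 48 min = 39 h 44 min.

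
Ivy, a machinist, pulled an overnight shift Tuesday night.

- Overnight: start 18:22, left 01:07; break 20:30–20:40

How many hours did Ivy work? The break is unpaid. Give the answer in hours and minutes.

6 h 35 min

Overnight: 18:22 → midnight = 5 h 38 min; midnight → 01:07 = 1 h 7 min; span 6 h 45 min; less 10 min break → 6 h 35 min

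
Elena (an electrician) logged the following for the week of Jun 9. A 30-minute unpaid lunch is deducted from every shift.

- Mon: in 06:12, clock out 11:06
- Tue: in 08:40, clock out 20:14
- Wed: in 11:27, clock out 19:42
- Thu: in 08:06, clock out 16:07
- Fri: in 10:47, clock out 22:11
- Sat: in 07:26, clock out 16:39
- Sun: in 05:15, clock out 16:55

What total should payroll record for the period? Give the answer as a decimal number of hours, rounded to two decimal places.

61.52 hours

Mon: 06:12–11:06 = 4 h 54 min; less 30 min break → 4 h 24 min
Tue: 08:40–20:14 = 11 h 34 min; less 30 min break → 11 h 4 min
Wed: 11:27–19:42 = 8 h 15 min; less 30 min break → 7 h 45 min
Thu: 08:06–16:07 = 8 h 1 min; less 30 min break → 7 h 31 min
Fri: 10:47–22:11 = 11 h 24 min; less 30 min break → 10 h 54 min
Sat: 07:26–16:39 = 9 h 13 min; less 30 min break → 8 h 43 min
Sun: 05:15–16:55 = 11 h 40 min; less 30 min break → 11 h 10 min
Total: 4 h 24 min + 11 h 4 min + 7 h 45 min + 7 h 31 min + 10 h 54 min + 8 h 43 min + 11 h 10 min = 61 h 31 min.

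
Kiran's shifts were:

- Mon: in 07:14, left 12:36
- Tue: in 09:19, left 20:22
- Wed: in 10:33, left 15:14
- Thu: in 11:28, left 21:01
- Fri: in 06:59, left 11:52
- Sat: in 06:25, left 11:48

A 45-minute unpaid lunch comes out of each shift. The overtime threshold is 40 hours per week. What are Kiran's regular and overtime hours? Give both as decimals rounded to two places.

Mon: 07:14–12:36 = 5 h 22 min; less 45 min break → 4 h 37 min
Tue: 09:19–20:22 = 11 h 3 min; less 45 min break → 10 h 18 min
Wed: 10:33–15:14 = 4 h 41 min; less 45 min break → 3 h 56 min
Thu: 11:28–21:01 = 9 h 33 min; less 45 min break → 8 h 48 min
Fri: 06:59–11:52 = 4 h 53 min; less 45 min break → 4 h 8 min
Sat: 06:25–11:48 = 5 h 23 min; less 45 min break → 4 h 38 min
Total worked: 36 h 25 min = 36.42 h.
Threshold 40 h → overtime 0 h 0 min, regular 36 h 25 min.

Regular 36.42 hours, overtime 0.00 hours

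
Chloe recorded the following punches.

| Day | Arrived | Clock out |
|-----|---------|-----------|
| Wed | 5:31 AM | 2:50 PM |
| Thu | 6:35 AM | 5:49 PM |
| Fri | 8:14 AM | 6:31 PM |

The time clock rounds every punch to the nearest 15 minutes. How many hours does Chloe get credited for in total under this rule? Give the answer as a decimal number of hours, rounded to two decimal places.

30.75 hours

Wed: in 5:31 AM→5:30 AM, out 2:50 PM→2:45 PM; 9 h 15 min
Thu: in 6:35 AM→6:30 AM, out 5:49 PM→5:45 PM; 11 h 15 min
Fri: in 8:14 AM→8:15 AM, out 6:31 PM→6:30 PM; 10 h 15 min
Total credited: 30 h 45 min.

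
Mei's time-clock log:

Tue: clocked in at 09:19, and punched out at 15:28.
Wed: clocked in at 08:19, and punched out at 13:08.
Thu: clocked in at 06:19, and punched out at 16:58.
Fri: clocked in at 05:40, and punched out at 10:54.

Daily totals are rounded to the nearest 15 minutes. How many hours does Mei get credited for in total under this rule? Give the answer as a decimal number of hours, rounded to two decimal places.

Tue: 09:19–15:28 = 6 h 9 min → rounds to 6 h 15 min
Wed: 08:19–13:08 = 4 h 49 min → rounds to 4 h 45 min
Thu: 06:19–16:58 = 10 h 39 min → rounds to 10 h 45 min
Fri: 05:40–10:54 = 5 h 14 min → rounds to 5 h 15 min
Total credited: 27 h 0 min.

27.00 hours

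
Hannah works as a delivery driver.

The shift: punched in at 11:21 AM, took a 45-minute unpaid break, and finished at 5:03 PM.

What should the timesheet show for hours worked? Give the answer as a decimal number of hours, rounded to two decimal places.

The shift: 11:21 AM–5:03 PM = 5 h 42 min; less 45 min break → 4 h 57 min

4.95 hours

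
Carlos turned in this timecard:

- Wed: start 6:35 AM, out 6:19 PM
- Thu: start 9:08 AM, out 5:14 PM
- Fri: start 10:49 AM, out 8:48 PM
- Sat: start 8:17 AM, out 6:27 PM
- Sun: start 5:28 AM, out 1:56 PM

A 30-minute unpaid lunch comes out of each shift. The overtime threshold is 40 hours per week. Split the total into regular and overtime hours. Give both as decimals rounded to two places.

Wed: 6:35 AM–6:19 PM = 11 h 44 min; less 30 min break → 11 h 14 min
Thu: 9:08 AM–5:14 PM = 8 h 6 min; less 30 min break → 7 h 36 min
Fri: 10:49 AM–8:48 PM = 9 h 59 min; less 30 min break → 9 h 29 min
Sat: 8:17 AM–6:27 PM = 10 h 10 min; less 30 min break → 9 h 40 min
Sun: 5:28 AM–1:56 PM = 8 h 28 min; less 30 min break → 7 h 58 min
Total worked: 45 h 57 min = 45.95 h.
Threshold 40 h → overtime 5 h 57 min, regular 40 h 0 min.

Regular 40.00 hours, overtime 5.95 hours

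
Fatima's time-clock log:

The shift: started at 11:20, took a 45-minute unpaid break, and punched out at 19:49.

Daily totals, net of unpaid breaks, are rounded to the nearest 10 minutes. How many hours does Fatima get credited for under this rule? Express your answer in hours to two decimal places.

The shift: 11:20–19:49 = 8 h 29 min − 45 min = 7 h 44 min → rounds to 7 h 40 min

7.67 hours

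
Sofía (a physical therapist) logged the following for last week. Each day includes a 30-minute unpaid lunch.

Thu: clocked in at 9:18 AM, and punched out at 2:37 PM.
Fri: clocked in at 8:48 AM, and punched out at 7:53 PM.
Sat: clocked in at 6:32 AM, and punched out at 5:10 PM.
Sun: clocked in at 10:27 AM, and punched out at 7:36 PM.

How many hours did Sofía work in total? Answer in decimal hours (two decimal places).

34.18 hours

Thu: 9:18 AM–2:37 PM = 5 h 19 min; less 30 min break → 4 h 49 min
Fri: 8:48 AM–7:53 PM = 11 h 5 min; less 30 min break → 10 h 35 min
Sat: 6:32 AM–5:10 PM = 10 h 38 min; less 30 min break → 10 h 8 min
Sun: 10:27 AM–7:36 PM = 9 h 9 min; less 30 min break → 8 h 39 min
Total: 4 h 49 min + 10 h 35 min + 10 h 8 min + 8 h 39 min = 34 h 11 min.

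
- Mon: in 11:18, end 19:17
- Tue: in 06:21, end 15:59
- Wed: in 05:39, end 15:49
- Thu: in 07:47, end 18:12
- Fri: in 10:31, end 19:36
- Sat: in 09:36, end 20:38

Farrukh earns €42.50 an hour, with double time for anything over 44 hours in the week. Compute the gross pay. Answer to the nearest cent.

€3086.92

Mon: 11:18–19:17 = 7 h 59 min
Tue: 06:21–15:59 = 9 h 38 min
Wed: 05:39–15:49 = 10 h 10 min
Thu: 07:47–18:12 = 10 h 25 min
Fri: 10:31–19:36 = 9 h 5 min
Sat: 09:36–20:38 = 11 h 2 min
Total worked: 58 h 19 min = 3499 min.
Regular 44 h 0 min = 2640 min at €42.50/h; overtime 14 h 19 min = 859 min at €85.00/h.
Pay = (2640 × €42.50 + 859 × €85.00) ÷ 60 = €3086.92.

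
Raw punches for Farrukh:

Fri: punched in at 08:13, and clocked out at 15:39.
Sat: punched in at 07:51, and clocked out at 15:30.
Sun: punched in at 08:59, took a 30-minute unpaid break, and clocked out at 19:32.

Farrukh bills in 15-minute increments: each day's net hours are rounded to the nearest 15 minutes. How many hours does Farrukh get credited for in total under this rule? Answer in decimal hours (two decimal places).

Fri: 08:13–15:39 = 7 h 26 min → rounds to 7 h 30 min
Sat: 07:51–15:30 = 7 h 39 min → rounds to 7 h 45 min
Sun: 08:59–19:32 = 10 h 33 min − 30 min = 10 h 3 min → rounds to 10 h 0 min
Total credited: 25 h 15 min.

25.25 hours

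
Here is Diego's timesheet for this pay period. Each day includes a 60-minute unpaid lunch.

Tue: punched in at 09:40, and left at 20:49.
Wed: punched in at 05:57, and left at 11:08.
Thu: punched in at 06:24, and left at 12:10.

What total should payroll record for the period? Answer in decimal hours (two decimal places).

Tue: 09:40–20:49 = 11 h 9 min; less 60 min break → 10 h 9 min
Wed: 05:57–11:08 = 5 h 11 min; less 60 min break → 4 h 11 min
Thu: 06:24–12:10 = 5 h 46 min; less 60 min break → 4 h 46 min
Total: 10 h 9 min + 4 h 11 min + 4 h 46 min = 19 h 6 min.

19.10 hours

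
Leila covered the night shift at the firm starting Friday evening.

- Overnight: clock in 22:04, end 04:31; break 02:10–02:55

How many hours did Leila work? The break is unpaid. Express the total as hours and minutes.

Overnight: 22:04 → midnight = 1 h 56 min; midnight → 04:31 = 4 h 31 min; span 6 h 27 min; less 45 min break → 5 h 42 min

5 h 42 min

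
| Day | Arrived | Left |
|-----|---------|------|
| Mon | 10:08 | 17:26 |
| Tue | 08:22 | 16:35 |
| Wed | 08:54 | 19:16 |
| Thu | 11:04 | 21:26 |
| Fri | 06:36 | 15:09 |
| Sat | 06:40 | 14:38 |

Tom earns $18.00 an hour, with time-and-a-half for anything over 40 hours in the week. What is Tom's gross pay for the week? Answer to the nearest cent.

$1064.70

Mon: 10:08–17:26 = 7 h 18 min
Tue: 08:22–16:35 = 8 h 13 min
Wed: 08:54–19:16 = 10 h 22 min
Thu: 11:04–21:26 = 10 h 22 min
Fri: 06:36–15:09 = 8 h 33 min
Sat: 06:40–14:38 = 7 h 58 min
Total worked: 52 h 46 min = 3166 min.
Regular 40 h 0 min = 2400 min at $18.00/h; overtime 12 h 46 min = 766 min at $27.00/h.
Pay = (2400 × $18.00 + 766 × $27.00) ÷ 60 = $1064.70.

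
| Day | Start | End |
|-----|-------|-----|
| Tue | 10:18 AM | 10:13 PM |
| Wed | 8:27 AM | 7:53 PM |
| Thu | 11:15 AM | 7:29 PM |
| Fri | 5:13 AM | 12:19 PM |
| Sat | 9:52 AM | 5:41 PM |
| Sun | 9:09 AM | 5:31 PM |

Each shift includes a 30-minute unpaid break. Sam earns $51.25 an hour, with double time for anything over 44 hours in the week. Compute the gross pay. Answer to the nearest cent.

Tue: 10:18 AM–10:13 PM = 11 h 55 min; less 30 min break → 11 h 25 min
Wed: 8:27 AM–7:53 PM = 11 h 26 min; less 30 min break → 10 h 56 min
Thu: 11:15 AM–7:29 PM = 8 h 14 min; less 30 min break → 7 h 44 min
Fri: 5:13 AM–12:19 PM = 7 h 6 min; less 30 min break → 6 h 36 min
Sat: 9:52 AM–5:41 PM = 7 h 49 min; less 30 min break → 7 h 19 min
Sun: 9:09 AM–5:31 PM = 8 h 22 min; less 30 min break → 7 h 52 min
Total worked: 51 h 52 min = 3112 min.
Regular 44 h 0 min = 2640 min at $51.25/h; overtime 7 h 52 min = 472 min at $102.50/h.
Pay = (2640 × $51.25 + 472 × $102.50) ÷ 60 = $3061.33.

$3061.33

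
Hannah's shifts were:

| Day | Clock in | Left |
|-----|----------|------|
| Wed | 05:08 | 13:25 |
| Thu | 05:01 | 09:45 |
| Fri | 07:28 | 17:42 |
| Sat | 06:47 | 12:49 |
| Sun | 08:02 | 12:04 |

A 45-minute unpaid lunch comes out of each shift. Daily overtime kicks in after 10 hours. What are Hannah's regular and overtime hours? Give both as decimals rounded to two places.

Wed: 05:08–13:25 = 8 h 17 min; less 45 min break → 7 h 32 min
Thu: 05:01–09:45 = 4 h 44 min; less 45 min break → 3 h 59 min
Fri: 07:28–17:42 = 10 h 14 min; less 45 min break → 9 h 29 min
Sat: 06:47–12:49 = 6 h 2 min; less 45 min break → 5 h 17 min
Sun: 08:02–12:04 = 4 h 2 min; less 45 min break → 3 h 17 min
Wed reg 7 h 32 min / OT 0 h 0 min; Thu reg 3 h 59 min / OT 0 h 0 min; Fri reg 9 h 29 min / OT 0 h 0 min; Sat reg 5 h 17 min / OT 0 h 0 min; Sun reg 3 h 17 min / OT 0 h 0 min.
Totals: regular 29 h 34 min, overtime 0 h 0 min.

Regular 29.57 hours, overtime 0.00 hours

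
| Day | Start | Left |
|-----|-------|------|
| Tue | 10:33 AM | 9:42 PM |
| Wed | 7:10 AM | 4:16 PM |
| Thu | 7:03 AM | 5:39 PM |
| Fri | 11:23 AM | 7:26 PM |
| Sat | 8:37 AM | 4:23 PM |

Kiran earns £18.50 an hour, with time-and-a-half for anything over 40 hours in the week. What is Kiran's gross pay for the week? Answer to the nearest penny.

Tue: 10:33 AM–9:42 PM = 11 h 9 min
Wed: 7:10 AM–4:16 PM = 9 h 6 min
Thu: 7:03 AM–5:39 PM = 10 h 36 min
Fri: 11:23 AM–7:26 PM = 8 h 3 min
Sat: 8:37 AM–4:23 PM = 7 h 46 min
Total worked: 46 h 40 min = 2800 min.
Regular 40 h 0 min = 2400 min at £18.50/h; overtime 6 h 40 min = 400 min at £27.75/h.
Pay = (2400 × £18.50 + 400 × £27.75) ÷ 60 = £925.00.

£925.00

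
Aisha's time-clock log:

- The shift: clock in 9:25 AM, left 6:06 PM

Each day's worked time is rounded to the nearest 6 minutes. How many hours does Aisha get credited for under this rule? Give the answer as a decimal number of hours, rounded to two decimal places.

The shift: 9:25 AM–6:06 PM = 8 h 41 min → rounds to 8 h 42 min

8.70 hours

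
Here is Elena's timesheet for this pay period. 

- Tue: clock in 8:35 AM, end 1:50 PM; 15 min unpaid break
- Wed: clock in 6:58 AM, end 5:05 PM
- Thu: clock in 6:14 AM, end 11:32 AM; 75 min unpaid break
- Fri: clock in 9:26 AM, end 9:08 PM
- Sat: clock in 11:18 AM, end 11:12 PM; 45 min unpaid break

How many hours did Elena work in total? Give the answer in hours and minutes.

Tue: 8:35 AM–1:50 PM = 5 h 15 min; less 15 min break → 5 h 0 min
Wed: 6:58 AM–5:05 PM = 10 h 7 min
Thu: 6:14 AM–11:32 AM = 5 h 18 min; less 75 min break → 4 h 3 min
Fri: 9:26 AM–9:08 PM = 11 h 42 min
Sat: 11:18 AM–11:12 PM = 11 h 54 min; less 45 min break → 11 h 9 min
Total: 5 h 0 min + 10 h 7 min + 4 h 3 min + 11 h 42 min + 11 h 9 min = 42 h 1 min.

42 h 1 min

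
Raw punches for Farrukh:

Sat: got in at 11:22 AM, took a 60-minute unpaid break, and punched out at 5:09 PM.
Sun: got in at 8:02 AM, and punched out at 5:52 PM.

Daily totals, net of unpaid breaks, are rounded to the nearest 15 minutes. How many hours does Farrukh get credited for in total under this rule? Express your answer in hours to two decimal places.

14.50 hours

Sat: 11:22 AM–5:09 PM = 5 h 47 min − 60 min = 4 h 47 min → rounds to 4 h 45 min
Sun: 8:02 AM–5:52 PM = 9 h 50 min → rounds to 9 h 45 min
Total credited: 14 h 30 min.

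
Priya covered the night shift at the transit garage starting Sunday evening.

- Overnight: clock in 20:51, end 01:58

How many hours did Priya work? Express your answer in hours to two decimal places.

5.12 hours

Overnight: 20:51 → midnight = 3 h 9 min; midnight → 01:58 = 1 h 58 min; span 5 h 7 min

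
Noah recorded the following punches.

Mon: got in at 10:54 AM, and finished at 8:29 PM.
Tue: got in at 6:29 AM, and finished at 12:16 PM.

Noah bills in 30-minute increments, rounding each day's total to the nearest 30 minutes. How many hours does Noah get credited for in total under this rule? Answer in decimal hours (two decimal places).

15.50 hours

Mon: 10:54 AM–8:29 PM = 9 h 35 min → rounds to 9 h 30 min
Tue: 6:29 AM–12:16 PM = 5 h 47 min → rounds to 6 h 0 min
Total credited: 15 h 30 min.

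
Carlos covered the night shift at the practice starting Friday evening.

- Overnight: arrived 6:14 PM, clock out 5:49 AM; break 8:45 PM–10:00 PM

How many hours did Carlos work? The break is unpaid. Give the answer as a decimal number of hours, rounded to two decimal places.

10.33 hours

Overnight: 6:14 PM → midnight = 5 h 46 min; midnight → 5:49 AM = 5 h 49 min; span 11 h 35 min; less 75 min break → 10 h 20 min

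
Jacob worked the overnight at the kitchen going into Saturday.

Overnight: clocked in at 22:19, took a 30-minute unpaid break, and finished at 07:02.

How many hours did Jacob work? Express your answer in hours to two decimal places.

Overnight: 22:19 → midnight = 1 h 41 min; midnight → 07:02 = 7 h 2 min; span 8 h 43 min; less 30 min break → 8 h 13 min

8.22 hours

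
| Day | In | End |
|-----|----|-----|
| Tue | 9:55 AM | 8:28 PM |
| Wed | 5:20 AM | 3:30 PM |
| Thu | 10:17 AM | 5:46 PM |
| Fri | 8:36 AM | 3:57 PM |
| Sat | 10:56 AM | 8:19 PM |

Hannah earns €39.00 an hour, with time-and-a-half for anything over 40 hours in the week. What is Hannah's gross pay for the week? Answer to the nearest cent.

€1848.60

Tue: 9:55 AM–8:28 PM = 10 h 33 min
Wed: 5:20 AM–3:30 PM = 10 h 10 min
Thu: 10:17 AM–5:46 PM = 7 h 29 min
Fri: 8:36 AM–3:57 PM = 7 h 21 min
Sat: 10:56 AM–8:19 PM = 9 h 23 min
Total worked: 44 h 56 min = 2696 min.
Regular 40 h 0 min = 2400 min at €39.00/h; overtime 4 h 56 min = 296 min at €58.50/h.
Pay = (2400 × €39.00 + 296 × €58.50) ÷ 60 = €1848.60.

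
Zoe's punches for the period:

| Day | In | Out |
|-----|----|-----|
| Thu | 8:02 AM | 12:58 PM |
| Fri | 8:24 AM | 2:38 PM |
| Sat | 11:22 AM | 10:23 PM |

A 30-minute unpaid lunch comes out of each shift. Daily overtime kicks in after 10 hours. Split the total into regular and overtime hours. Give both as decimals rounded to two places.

Regular 20.17 hours, overtime 0.52 hours

Thu: 8:02 AM–12:58 PM = 4 h 56 min; less 30 min break → 4 h 26 min
Fri: 8:24 AM–2:38 PM = 6 h 14 min; less 30 min break → 5 h 44 min
Sat: 11:22 AM–10:23 PM = 11 h 1 min; less 30 min break → 10 h 31 min
Thu reg 4 h 26 min / OT 0 h 0 min; Fri reg 5 h 44 min / OT 0 h 0 min; Sat reg 10 h 0 min / OT 0 h 31 min.
Totals: regular 20 h 10 min, overtime 0 h 31 min.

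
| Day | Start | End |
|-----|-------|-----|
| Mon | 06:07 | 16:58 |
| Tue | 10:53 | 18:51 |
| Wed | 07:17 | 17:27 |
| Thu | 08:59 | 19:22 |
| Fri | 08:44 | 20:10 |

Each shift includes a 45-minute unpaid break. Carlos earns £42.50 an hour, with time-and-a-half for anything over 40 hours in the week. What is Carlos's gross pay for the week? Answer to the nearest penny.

Mon: 06:07–16:58 = 10 h 51 min; less 45 min break → 10 h 6 min
Tue: 10:53–18:51 = 7 h 58 min; less 45 min break → 7 h 13 min
Wed: 07:17–17:27 = 10 h 10 min; less 45 min break → 9 h 25 min
Thu: 08:59–19:22 = 10 h 23 min; less 45 min break → 9 h 38 min
Fri: 08:44–20:10 = 11 h 26 min; less 45 min break → 10 h 41 min
Total worked: 47 h 3 min = 2823 min.
Regular 40 h 0 min = 2400 min at £42.50/h; overtime 7 h 3 min = 423 min at £63.75/h.
Pay = (2400 × £42.50 + 423 × £63.75) ÷ 60 = £2149.44.

£2149.44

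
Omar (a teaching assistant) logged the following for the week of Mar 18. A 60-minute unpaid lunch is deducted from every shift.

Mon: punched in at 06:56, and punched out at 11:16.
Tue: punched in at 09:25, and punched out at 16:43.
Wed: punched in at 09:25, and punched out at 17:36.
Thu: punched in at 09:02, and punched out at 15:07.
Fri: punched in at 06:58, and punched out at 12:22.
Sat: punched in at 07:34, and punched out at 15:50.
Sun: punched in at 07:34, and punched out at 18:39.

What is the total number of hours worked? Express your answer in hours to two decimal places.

43.65 hours

Mon: 06:56–11:16 = 4 h 20 min; less 60 min break → 3 h 20 min
Tue: 09:25–16:43 = 7 h 18 min; less 60 min break → 6 h 18 min
Wed: 09:25–17:36 = 8 h 11 min; less 60 min break → 7 h 11 min
Thu: 09:02–15:07 = 6 h 5 min; less 60 min break → 5 h 5 min
Fri: 06:58–12:22 = 5 h 24 min; less 60 min break → 4 h 24 min
Sat: 07:34–15:50 = 8 h 16 min; less 60 min break → 7 h 16 min
Sun: 07:34–18:39 = 11 h 5 min; less 60 min break → 10 h 5 min
Total: 3 h 20 min + 6 h 18 min + 7 h 11 min + 5 h 5 min + 4 h 24 min + 7 h 16 min + 10 h 5 min = 43 h 39 min.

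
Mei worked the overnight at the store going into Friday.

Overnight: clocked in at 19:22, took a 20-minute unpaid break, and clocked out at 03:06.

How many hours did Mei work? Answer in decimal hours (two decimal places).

Overnight: 19:22 → midnight = 4 h 38 min; midnight → 03:06 = 3 h 6 min; span 7 h 44 min; less 20 min break → 7 h 24 min

7.40 hours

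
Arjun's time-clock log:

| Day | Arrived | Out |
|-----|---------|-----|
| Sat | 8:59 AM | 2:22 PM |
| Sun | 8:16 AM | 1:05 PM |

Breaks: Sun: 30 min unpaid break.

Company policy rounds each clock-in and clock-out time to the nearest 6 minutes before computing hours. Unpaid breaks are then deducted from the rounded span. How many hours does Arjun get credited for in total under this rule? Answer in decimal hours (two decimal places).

Sat: in 8:59 AM→9:00 AM, out 2:22 PM→2:24 PM; 5 h 24 min
Sun: in 8:16 AM→8:18 AM, out 1:05 PM→1:06 PM; 4 h 48 min − 30 min = 4 h 18 min
Total credited: 9 h 42 min.

9.70 hours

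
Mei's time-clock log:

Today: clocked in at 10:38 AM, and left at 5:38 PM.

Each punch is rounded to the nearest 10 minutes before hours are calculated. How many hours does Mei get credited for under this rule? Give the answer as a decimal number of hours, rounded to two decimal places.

Today: in 10:38 AM→10:40 AM, out 5:38 PM→5:40 PM; 7 h 0 min

7.00 hours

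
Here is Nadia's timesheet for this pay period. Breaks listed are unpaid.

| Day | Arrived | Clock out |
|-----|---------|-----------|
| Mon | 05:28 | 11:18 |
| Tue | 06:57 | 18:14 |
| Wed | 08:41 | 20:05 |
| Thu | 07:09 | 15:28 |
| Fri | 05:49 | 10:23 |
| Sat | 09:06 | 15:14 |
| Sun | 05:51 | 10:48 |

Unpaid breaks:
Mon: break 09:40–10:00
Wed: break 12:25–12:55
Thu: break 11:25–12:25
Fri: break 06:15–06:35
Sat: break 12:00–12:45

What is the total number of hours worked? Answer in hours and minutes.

Mon: 05:28–11:18 = 5 h 50 min; less 20 min break → 5 h 30 min
Tue: 06:57–18:14 = 11 h 17 min
Wed: 08:41–20:05 = 11 h 24 min; less 30 min break → 10 h 54 min
Thu: 07:09–15:28 = 8 h 19 min; less 60 min break → 7 h 19 min
Fri: 05:49–10:23 = 4 h 34 min; less 20 min break → 4 h 14 min
Sat: 09:06–15:14 = 6 h 8 min; less 45 min break → 5 h 23 min
Sun: 05:51–10:48 = 4 h 57 min
Total: 5 h 30 min + 11 h 17 min + 10 h 54 min + 7 h 19 min + 4 h 14 min + 5 h 23 min + 4 h 57 min = 49 h 34 min.

49 h 34 min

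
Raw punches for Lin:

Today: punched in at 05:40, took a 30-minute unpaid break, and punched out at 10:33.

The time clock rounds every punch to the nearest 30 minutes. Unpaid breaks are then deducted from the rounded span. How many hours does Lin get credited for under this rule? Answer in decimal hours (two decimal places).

Today: in 05:40→05:30, out 10:33→10:30; 5 h 0 min − 30 min = 4 h 30 min

4.50 hours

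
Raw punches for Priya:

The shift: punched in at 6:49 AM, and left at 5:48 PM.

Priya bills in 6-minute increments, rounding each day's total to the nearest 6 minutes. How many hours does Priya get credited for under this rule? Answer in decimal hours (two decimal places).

11.00 hours

The shift: 6:49 AM–5:48 PM = 10 h 59 min → rounds to 11 h 0 min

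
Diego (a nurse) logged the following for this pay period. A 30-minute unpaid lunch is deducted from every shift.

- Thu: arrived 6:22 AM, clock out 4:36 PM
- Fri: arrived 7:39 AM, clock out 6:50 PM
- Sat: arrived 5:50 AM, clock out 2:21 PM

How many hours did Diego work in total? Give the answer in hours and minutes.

Thu: 6:22 AM–4:36 PM = 10 h 14 min; less 30 min break → 9 h 44 min
Fri: 7:39 AM–6:50 PM = 11 h 11 min; less 30 min break → 10 h 41 min
Sat: 5:50 AM–2:21 PM = 8 h 31 min; less 30 min break → 8 h 1 min
Total: 9 h 44 min + 10 h 41 min + 8 h 1 min = 28 h 26 min.

28 h 26 min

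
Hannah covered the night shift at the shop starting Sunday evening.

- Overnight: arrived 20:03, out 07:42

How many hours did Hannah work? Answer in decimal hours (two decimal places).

11.65 hours

Overnight: 20:03 → midnight = 3 h 57 min; midnight → 07:42 = 7 h 42 min; span 11 h 39 min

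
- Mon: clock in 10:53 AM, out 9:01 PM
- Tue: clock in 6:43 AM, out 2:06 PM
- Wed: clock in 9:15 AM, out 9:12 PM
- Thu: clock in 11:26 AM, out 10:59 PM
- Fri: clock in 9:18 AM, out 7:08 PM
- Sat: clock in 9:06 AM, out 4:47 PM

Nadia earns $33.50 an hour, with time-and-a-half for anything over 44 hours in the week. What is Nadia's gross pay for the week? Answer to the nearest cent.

$2204.30

Mon: 10:53 AM–9:01 PM = 10 h 8 min
Tue: 6:43 AM–2:06 PM = 7 h 23 min
Wed: 9:15 AM–9:12 PM = 11 h 57 min
Thu: 11:26 AM–10:59 PM = 11 h 33 min
Fri: 9:18 AM–7:08 PM = 9 h 50 min
Sat: 9:06 AM–4:47 PM = 7 h 41 min
Total worked: 58 h 32 min = 3512 min.
Regular 44 h 0 min = 2640 min at $33.50/h; overtime 14 h 32 min = 872 min at $50.25/h.
Pay = (2640 × $33.50 + 872 × $50.25) ÷ 60 = $2204.30.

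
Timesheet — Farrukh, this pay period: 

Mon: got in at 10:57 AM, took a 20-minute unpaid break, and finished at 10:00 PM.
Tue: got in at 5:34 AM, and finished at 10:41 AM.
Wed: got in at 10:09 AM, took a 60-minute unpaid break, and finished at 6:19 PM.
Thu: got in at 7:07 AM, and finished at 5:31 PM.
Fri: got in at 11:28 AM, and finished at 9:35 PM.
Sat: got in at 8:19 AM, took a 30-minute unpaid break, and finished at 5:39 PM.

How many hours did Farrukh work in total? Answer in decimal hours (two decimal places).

52.35 hours

Mon: 10:57 AM–10:00 PM = 11 h 3 min; less 20 min break → 10 h 43 min
Tue: 5:34 AM–10:41 AM = 5 h 7 min
Wed: 10:09 AM–6:19 PM = 8 h 10 min; less 60 min break → 7 h 10 min
Thu: 7:07 AM–5:31 PM = 10 h 24 min
Fri: 11:28 AM–9:35 PM = 10 h 7 min
Sat: 8:19 AM–5:39 PM = 9 h 20 min; less 30 min break → 8 h 50 min
Total: 10 h 43 min + 5 h 7 min + 7 h 10 min + 10 h 24 min + 10 h 7 min + 8 h 50 min = 52 h 21 min.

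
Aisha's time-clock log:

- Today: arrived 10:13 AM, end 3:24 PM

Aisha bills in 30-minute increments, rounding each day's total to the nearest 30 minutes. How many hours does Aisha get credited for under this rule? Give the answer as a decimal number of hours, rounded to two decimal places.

Today: 10:13 AM–3:24 PM = 5 h 11 min → rounds to 5 h 0 min

5.00 hours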